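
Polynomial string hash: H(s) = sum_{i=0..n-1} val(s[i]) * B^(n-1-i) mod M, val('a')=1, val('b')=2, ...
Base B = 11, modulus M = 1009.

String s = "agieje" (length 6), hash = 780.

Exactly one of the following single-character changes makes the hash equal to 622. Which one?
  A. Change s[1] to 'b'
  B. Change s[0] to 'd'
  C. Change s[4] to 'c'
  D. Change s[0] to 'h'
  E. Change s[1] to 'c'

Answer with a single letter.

Option A: s[1]='g'->'b', delta=(2-7)*11^4 mod 1009 = 452, hash=780+452 mod 1009 = 223
Option B: s[0]='a'->'d', delta=(4-1)*11^5 mod 1009 = 851, hash=780+851 mod 1009 = 622 <-- target
Option C: s[4]='j'->'c', delta=(3-10)*11^1 mod 1009 = 932, hash=780+932 mod 1009 = 703
Option D: s[0]='a'->'h', delta=(8-1)*11^5 mod 1009 = 304, hash=780+304 mod 1009 = 75
Option E: s[1]='g'->'c', delta=(3-7)*11^4 mod 1009 = 967, hash=780+967 mod 1009 = 738

Answer: B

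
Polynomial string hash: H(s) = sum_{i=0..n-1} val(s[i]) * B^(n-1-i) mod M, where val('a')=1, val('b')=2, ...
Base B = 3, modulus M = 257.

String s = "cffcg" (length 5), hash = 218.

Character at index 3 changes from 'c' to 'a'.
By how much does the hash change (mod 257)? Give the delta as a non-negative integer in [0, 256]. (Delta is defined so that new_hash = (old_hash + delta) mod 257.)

Answer: 251

Derivation:
Delta formula: (val(new) - val(old)) * B^(n-1-k) mod M
  val('a') - val('c') = 1 - 3 = -2
  B^(n-1-k) = 3^1 mod 257 = 3
  Delta = -2 * 3 mod 257 = 251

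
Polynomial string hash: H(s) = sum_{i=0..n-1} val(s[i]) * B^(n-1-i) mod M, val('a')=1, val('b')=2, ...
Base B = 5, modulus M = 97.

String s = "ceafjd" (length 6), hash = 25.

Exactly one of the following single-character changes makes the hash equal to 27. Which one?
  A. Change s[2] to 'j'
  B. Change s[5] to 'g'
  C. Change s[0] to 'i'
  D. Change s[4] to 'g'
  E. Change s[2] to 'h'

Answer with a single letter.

Answer: E

Derivation:
Option A: s[2]='a'->'j', delta=(10-1)*5^3 mod 97 = 58, hash=25+58 mod 97 = 83
Option B: s[5]='d'->'g', delta=(7-4)*5^0 mod 97 = 3, hash=25+3 mod 97 = 28
Option C: s[0]='c'->'i', delta=(9-3)*5^5 mod 97 = 29, hash=25+29 mod 97 = 54
Option D: s[4]='j'->'g', delta=(7-10)*5^1 mod 97 = 82, hash=25+82 mod 97 = 10
Option E: s[2]='a'->'h', delta=(8-1)*5^3 mod 97 = 2, hash=25+2 mod 97 = 27 <-- target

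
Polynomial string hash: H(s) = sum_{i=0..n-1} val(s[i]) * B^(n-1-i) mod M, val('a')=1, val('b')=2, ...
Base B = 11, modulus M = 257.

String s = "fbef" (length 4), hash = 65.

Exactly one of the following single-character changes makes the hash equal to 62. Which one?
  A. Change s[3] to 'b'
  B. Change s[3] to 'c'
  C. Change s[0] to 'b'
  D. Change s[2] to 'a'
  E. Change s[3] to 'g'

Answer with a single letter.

Option A: s[3]='f'->'b', delta=(2-6)*11^0 mod 257 = 253, hash=65+253 mod 257 = 61
Option B: s[3]='f'->'c', delta=(3-6)*11^0 mod 257 = 254, hash=65+254 mod 257 = 62 <-- target
Option C: s[0]='f'->'b', delta=(2-6)*11^3 mod 257 = 73, hash=65+73 mod 257 = 138
Option D: s[2]='e'->'a', delta=(1-5)*11^1 mod 257 = 213, hash=65+213 mod 257 = 21
Option E: s[3]='f'->'g', delta=(7-6)*11^0 mod 257 = 1, hash=65+1 mod 257 = 66

Answer: B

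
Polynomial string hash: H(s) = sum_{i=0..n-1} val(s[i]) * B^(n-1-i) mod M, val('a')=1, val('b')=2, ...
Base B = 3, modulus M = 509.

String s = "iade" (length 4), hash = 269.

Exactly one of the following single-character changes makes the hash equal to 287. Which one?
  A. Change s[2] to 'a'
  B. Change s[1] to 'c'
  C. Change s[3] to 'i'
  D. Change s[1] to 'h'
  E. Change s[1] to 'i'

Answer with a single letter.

Option A: s[2]='d'->'a', delta=(1-4)*3^1 mod 509 = 500, hash=269+500 mod 509 = 260
Option B: s[1]='a'->'c', delta=(3-1)*3^2 mod 509 = 18, hash=269+18 mod 509 = 287 <-- target
Option C: s[3]='e'->'i', delta=(9-5)*3^0 mod 509 = 4, hash=269+4 mod 509 = 273
Option D: s[1]='a'->'h', delta=(8-1)*3^2 mod 509 = 63, hash=269+63 mod 509 = 332
Option E: s[1]='a'->'i', delta=(9-1)*3^2 mod 509 = 72, hash=269+72 mod 509 = 341

Answer: B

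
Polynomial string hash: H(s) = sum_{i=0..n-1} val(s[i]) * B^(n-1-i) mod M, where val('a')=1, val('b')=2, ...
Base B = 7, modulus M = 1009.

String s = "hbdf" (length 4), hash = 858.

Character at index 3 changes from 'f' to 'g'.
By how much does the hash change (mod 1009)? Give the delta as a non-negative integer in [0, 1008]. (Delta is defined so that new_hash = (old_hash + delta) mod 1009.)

Answer: 1

Derivation:
Delta formula: (val(new) - val(old)) * B^(n-1-k) mod M
  val('g') - val('f') = 7 - 6 = 1
  B^(n-1-k) = 7^0 mod 1009 = 1
  Delta = 1 * 1 mod 1009 = 1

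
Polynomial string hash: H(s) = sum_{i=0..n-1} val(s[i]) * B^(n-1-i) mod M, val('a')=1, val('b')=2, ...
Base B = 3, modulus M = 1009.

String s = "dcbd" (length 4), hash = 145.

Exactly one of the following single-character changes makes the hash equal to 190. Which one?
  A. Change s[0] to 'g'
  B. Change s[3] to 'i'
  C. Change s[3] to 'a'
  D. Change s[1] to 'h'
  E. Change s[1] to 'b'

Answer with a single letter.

Option A: s[0]='d'->'g', delta=(7-4)*3^3 mod 1009 = 81, hash=145+81 mod 1009 = 226
Option B: s[3]='d'->'i', delta=(9-4)*3^0 mod 1009 = 5, hash=145+5 mod 1009 = 150
Option C: s[3]='d'->'a', delta=(1-4)*3^0 mod 1009 = 1006, hash=145+1006 mod 1009 = 142
Option D: s[1]='c'->'h', delta=(8-3)*3^2 mod 1009 = 45, hash=145+45 mod 1009 = 190 <-- target
Option E: s[1]='c'->'b', delta=(2-3)*3^2 mod 1009 = 1000, hash=145+1000 mod 1009 = 136

Answer: D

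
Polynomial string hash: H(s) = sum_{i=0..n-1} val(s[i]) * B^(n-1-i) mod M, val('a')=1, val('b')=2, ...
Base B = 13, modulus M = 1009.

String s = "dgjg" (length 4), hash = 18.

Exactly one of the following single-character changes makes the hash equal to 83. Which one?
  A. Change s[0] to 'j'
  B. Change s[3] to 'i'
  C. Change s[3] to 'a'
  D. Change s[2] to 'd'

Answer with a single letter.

Answer: A

Derivation:
Option A: s[0]='d'->'j', delta=(10-4)*13^3 mod 1009 = 65, hash=18+65 mod 1009 = 83 <-- target
Option B: s[3]='g'->'i', delta=(9-7)*13^0 mod 1009 = 2, hash=18+2 mod 1009 = 20
Option C: s[3]='g'->'a', delta=(1-7)*13^0 mod 1009 = 1003, hash=18+1003 mod 1009 = 12
Option D: s[2]='j'->'d', delta=(4-10)*13^1 mod 1009 = 931, hash=18+931 mod 1009 = 949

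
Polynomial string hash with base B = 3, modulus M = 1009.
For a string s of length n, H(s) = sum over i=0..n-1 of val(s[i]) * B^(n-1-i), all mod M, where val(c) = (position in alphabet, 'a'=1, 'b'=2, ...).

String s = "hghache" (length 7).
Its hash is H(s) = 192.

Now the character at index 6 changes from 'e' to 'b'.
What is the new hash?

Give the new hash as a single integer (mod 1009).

Answer: 189

Derivation:
val('e') = 5, val('b') = 2
Position k = 6, exponent = n-1-k = 0
B^0 mod M = 3^0 mod 1009 = 1
Delta = (2 - 5) * 1 mod 1009 = 1006
New hash = (192 + 1006) mod 1009 = 189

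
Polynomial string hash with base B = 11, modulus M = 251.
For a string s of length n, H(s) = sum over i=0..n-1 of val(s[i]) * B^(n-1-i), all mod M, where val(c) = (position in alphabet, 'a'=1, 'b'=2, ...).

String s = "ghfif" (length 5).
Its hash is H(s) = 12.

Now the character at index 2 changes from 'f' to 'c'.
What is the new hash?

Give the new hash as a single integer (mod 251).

Answer: 151

Derivation:
val('f') = 6, val('c') = 3
Position k = 2, exponent = n-1-k = 2
B^2 mod M = 11^2 mod 251 = 121
Delta = (3 - 6) * 121 mod 251 = 139
New hash = (12 + 139) mod 251 = 151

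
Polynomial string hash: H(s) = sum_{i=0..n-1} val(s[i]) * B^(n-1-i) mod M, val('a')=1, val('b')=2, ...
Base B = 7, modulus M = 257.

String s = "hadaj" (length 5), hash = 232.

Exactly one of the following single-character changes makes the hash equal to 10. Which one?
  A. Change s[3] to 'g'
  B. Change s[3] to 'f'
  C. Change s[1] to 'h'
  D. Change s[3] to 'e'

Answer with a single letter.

Option A: s[3]='a'->'g', delta=(7-1)*7^1 mod 257 = 42, hash=232+42 mod 257 = 17
Option B: s[3]='a'->'f', delta=(6-1)*7^1 mod 257 = 35, hash=232+35 mod 257 = 10 <-- target
Option C: s[1]='a'->'h', delta=(8-1)*7^3 mod 257 = 88, hash=232+88 mod 257 = 63
Option D: s[3]='a'->'e', delta=(5-1)*7^1 mod 257 = 28, hash=232+28 mod 257 = 3

Answer: B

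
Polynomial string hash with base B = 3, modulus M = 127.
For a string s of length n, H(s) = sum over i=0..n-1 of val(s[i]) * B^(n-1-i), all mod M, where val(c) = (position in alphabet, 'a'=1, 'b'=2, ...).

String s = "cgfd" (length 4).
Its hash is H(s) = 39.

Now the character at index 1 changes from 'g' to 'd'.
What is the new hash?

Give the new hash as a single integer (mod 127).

Answer: 12

Derivation:
val('g') = 7, val('d') = 4
Position k = 1, exponent = n-1-k = 2
B^2 mod M = 3^2 mod 127 = 9
Delta = (4 - 7) * 9 mod 127 = 100
New hash = (39 + 100) mod 127 = 12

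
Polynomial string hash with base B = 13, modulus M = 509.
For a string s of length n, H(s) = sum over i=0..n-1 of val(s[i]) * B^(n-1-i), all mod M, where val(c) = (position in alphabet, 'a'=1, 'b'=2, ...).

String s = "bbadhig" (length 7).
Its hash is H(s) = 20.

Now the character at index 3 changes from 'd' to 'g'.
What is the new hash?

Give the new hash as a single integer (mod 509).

Answer: 503

Derivation:
val('d') = 4, val('g') = 7
Position k = 3, exponent = n-1-k = 3
B^3 mod M = 13^3 mod 509 = 161
Delta = (7 - 4) * 161 mod 509 = 483
New hash = (20 + 483) mod 509 = 503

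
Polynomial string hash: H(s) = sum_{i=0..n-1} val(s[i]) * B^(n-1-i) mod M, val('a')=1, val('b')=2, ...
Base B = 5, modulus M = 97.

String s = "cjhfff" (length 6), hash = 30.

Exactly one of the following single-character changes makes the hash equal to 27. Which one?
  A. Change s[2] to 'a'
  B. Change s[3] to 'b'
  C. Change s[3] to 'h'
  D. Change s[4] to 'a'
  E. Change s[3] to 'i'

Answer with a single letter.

Option A: s[2]='h'->'a', delta=(1-8)*5^3 mod 97 = 95, hash=30+95 mod 97 = 28
Option B: s[3]='f'->'b', delta=(2-6)*5^2 mod 97 = 94, hash=30+94 mod 97 = 27 <-- target
Option C: s[3]='f'->'h', delta=(8-6)*5^2 mod 97 = 50, hash=30+50 mod 97 = 80
Option D: s[4]='f'->'a', delta=(1-6)*5^1 mod 97 = 72, hash=30+72 mod 97 = 5
Option E: s[3]='f'->'i', delta=(9-6)*5^2 mod 97 = 75, hash=30+75 mod 97 = 8

Answer: B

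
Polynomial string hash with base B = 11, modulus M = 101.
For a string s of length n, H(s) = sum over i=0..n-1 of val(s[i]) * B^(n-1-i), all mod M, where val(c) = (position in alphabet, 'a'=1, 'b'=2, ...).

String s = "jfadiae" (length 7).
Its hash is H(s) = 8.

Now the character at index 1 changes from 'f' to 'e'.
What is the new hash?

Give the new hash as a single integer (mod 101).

Answer: 52

Derivation:
val('f') = 6, val('e') = 5
Position k = 1, exponent = n-1-k = 5
B^5 mod M = 11^5 mod 101 = 57
Delta = (5 - 6) * 57 mod 101 = 44
New hash = (8 + 44) mod 101 = 52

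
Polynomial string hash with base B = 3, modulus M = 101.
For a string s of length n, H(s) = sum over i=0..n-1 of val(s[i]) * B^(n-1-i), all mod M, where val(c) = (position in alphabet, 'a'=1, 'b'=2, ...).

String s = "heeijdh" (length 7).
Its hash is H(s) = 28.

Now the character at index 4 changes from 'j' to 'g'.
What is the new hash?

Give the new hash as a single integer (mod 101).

val('j') = 10, val('g') = 7
Position k = 4, exponent = n-1-k = 2
B^2 mod M = 3^2 mod 101 = 9
Delta = (7 - 10) * 9 mod 101 = 74
New hash = (28 + 74) mod 101 = 1

Answer: 1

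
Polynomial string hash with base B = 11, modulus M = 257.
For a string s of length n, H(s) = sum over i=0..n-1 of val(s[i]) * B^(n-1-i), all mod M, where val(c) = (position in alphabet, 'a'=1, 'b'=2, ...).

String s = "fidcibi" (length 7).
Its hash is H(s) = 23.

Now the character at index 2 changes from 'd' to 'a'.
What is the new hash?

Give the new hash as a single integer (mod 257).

val('d') = 4, val('a') = 1
Position k = 2, exponent = n-1-k = 4
B^4 mod M = 11^4 mod 257 = 249
Delta = (1 - 4) * 249 mod 257 = 24
New hash = (23 + 24) mod 257 = 47

Answer: 47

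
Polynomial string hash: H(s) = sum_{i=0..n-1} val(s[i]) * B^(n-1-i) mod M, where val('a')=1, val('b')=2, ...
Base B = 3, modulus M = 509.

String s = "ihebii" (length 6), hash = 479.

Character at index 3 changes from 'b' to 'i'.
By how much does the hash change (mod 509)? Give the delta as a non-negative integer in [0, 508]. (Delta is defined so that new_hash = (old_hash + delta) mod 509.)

Delta formula: (val(new) - val(old)) * B^(n-1-k) mod M
  val('i') - val('b') = 9 - 2 = 7
  B^(n-1-k) = 3^2 mod 509 = 9
  Delta = 7 * 9 mod 509 = 63

Answer: 63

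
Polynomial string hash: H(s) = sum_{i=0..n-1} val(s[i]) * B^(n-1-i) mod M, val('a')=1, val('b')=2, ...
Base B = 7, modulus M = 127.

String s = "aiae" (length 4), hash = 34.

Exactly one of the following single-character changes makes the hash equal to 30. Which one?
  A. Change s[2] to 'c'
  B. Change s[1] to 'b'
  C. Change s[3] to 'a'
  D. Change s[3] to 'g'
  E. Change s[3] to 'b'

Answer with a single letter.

Answer: C

Derivation:
Option A: s[2]='a'->'c', delta=(3-1)*7^1 mod 127 = 14, hash=34+14 mod 127 = 48
Option B: s[1]='i'->'b', delta=(2-9)*7^2 mod 127 = 38, hash=34+38 mod 127 = 72
Option C: s[3]='e'->'a', delta=(1-5)*7^0 mod 127 = 123, hash=34+123 mod 127 = 30 <-- target
Option D: s[3]='e'->'g', delta=(7-5)*7^0 mod 127 = 2, hash=34+2 mod 127 = 36
Option E: s[3]='e'->'b', delta=(2-5)*7^0 mod 127 = 124, hash=34+124 mod 127 = 31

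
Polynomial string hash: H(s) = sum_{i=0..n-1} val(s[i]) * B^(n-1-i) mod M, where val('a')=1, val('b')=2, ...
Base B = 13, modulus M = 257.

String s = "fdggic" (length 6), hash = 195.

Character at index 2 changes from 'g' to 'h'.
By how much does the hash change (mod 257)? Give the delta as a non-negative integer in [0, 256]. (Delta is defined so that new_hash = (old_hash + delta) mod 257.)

Answer: 141

Derivation:
Delta formula: (val(new) - val(old)) * B^(n-1-k) mod M
  val('h') - val('g') = 8 - 7 = 1
  B^(n-1-k) = 13^3 mod 257 = 141
  Delta = 1 * 141 mod 257 = 141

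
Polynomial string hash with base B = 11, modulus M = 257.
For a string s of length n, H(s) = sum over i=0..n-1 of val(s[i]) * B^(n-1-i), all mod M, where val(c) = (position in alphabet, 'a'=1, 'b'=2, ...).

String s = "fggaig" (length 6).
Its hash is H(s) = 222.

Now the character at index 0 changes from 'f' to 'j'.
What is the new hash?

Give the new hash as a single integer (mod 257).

val('f') = 6, val('j') = 10
Position k = 0, exponent = n-1-k = 5
B^5 mod M = 11^5 mod 257 = 169
Delta = (10 - 6) * 169 mod 257 = 162
New hash = (222 + 162) mod 257 = 127

Answer: 127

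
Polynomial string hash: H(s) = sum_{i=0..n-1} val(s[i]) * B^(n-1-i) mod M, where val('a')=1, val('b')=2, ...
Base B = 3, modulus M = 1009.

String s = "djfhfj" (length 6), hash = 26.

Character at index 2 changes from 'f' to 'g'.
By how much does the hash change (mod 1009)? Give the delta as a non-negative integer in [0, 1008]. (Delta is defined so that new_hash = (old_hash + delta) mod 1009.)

Answer: 27

Derivation:
Delta formula: (val(new) - val(old)) * B^(n-1-k) mod M
  val('g') - val('f') = 7 - 6 = 1
  B^(n-1-k) = 3^3 mod 1009 = 27
  Delta = 1 * 27 mod 1009 = 27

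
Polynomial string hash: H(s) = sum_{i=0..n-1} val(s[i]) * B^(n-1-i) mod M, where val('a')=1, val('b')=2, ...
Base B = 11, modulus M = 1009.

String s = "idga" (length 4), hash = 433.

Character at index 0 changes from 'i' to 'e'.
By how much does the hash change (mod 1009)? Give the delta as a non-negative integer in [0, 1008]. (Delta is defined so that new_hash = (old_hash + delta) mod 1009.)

Delta formula: (val(new) - val(old)) * B^(n-1-k) mod M
  val('e') - val('i') = 5 - 9 = -4
  B^(n-1-k) = 11^3 mod 1009 = 322
  Delta = -4 * 322 mod 1009 = 730

Answer: 730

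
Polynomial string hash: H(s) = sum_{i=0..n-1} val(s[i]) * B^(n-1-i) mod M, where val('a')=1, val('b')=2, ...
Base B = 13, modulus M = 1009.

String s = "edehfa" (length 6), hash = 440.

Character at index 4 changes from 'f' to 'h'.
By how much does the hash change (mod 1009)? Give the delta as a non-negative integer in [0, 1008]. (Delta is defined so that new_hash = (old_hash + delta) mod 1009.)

Answer: 26

Derivation:
Delta formula: (val(new) - val(old)) * B^(n-1-k) mod M
  val('h') - val('f') = 8 - 6 = 2
  B^(n-1-k) = 13^1 mod 1009 = 13
  Delta = 2 * 13 mod 1009 = 26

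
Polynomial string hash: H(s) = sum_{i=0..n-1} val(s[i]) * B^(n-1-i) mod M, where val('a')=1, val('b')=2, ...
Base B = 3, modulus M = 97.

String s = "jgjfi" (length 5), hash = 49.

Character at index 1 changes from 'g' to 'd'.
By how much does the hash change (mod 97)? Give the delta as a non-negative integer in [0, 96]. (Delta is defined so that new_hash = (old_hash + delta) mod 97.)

Delta formula: (val(new) - val(old)) * B^(n-1-k) mod M
  val('d') - val('g') = 4 - 7 = -3
  B^(n-1-k) = 3^3 mod 97 = 27
  Delta = -3 * 27 mod 97 = 16

Answer: 16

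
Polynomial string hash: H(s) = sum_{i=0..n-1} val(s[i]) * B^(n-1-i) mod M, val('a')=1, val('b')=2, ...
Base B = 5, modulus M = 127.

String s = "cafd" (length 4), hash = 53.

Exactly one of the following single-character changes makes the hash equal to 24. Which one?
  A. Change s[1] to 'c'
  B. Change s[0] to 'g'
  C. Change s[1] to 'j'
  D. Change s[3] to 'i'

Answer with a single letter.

Option A: s[1]='a'->'c', delta=(3-1)*5^2 mod 127 = 50, hash=53+50 mod 127 = 103
Option B: s[0]='c'->'g', delta=(7-3)*5^3 mod 127 = 119, hash=53+119 mod 127 = 45
Option C: s[1]='a'->'j', delta=(10-1)*5^2 mod 127 = 98, hash=53+98 mod 127 = 24 <-- target
Option D: s[3]='d'->'i', delta=(9-4)*5^0 mod 127 = 5, hash=53+5 mod 127 = 58

Answer: C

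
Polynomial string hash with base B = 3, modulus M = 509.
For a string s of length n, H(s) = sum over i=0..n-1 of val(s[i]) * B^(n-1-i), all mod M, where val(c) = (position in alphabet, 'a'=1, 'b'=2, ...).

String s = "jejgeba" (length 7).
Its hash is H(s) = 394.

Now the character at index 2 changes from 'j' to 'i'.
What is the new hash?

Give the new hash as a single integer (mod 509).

val('j') = 10, val('i') = 9
Position k = 2, exponent = n-1-k = 4
B^4 mod M = 3^4 mod 509 = 81
Delta = (9 - 10) * 81 mod 509 = 428
New hash = (394 + 428) mod 509 = 313

Answer: 313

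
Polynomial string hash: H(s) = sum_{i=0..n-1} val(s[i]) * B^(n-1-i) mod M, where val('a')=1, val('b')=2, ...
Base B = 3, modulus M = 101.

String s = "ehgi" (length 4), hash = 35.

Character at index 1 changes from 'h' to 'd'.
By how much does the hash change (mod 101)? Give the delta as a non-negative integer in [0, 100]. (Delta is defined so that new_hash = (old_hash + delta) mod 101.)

Answer: 65

Derivation:
Delta formula: (val(new) - val(old)) * B^(n-1-k) mod M
  val('d') - val('h') = 4 - 8 = -4
  B^(n-1-k) = 3^2 mod 101 = 9
  Delta = -4 * 9 mod 101 = 65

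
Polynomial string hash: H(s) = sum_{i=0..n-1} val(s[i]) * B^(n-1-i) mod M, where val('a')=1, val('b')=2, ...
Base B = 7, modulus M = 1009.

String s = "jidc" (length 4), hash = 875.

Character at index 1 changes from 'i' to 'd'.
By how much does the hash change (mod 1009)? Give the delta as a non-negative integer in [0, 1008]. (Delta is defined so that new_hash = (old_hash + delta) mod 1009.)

Delta formula: (val(new) - val(old)) * B^(n-1-k) mod M
  val('d') - val('i') = 4 - 9 = -5
  B^(n-1-k) = 7^2 mod 1009 = 49
  Delta = -5 * 49 mod 1009 = 764

Answer: 764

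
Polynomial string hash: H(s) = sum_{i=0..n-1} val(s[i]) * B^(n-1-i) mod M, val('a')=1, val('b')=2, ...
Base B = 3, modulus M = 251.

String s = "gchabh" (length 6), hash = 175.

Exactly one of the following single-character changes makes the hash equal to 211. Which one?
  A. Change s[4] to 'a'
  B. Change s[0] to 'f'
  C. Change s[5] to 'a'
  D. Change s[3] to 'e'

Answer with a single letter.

Answer: D

Derivation:
Option A: s[4]='b'->'a', delta=(1-2)*3^1 mod 251 = 248, hash=175+248 mod 251 = 172
Option B: s[0]='g'->'f', delta=(6-7)*3^5 mod 251 = 8, hash=175+8 mod 251 = 183
Option C: s[5]='h'->'a', delta=(1-8)*3^0 mod 251 = 244, hash=175+244 mod 251 = 168
Option D: s[3]='a'->'e', delta=(5-1)*3^2 mod 251 = 36, hash=175+36 mod 251 = 211 <-- target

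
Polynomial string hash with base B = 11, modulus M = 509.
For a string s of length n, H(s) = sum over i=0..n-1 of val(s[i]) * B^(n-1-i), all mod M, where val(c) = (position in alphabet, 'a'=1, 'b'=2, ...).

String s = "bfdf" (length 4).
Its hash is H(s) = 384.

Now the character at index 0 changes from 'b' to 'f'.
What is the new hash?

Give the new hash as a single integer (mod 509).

val('b') = 2, val('f') = 6
Position k = 0, exponent = n-1-k = 3
B^3 mod M = 11^3 mod 509 = 313
Delta = (6 - 2) * 313 mod 509 = 234
New hash = (384 + 234) mod 509 = 109

Answer: 109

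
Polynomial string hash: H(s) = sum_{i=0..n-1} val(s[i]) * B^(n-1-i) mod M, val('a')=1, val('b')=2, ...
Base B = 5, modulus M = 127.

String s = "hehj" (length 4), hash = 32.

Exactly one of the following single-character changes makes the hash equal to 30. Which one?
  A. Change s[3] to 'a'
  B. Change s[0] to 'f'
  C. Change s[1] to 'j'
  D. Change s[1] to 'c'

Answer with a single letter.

Answer: C

Derivation:
Option A: s[3]='j'->'a', delta=(1-10)*5^0 mod 127 = 118, hash=32+118 mod 127 = 23
Option B: s[0]='h'->'f', delta=(6-8)*5^3 mod 127 = 4, hash=32+4 mod 127 = 36
Option C: s[1]='e'->'j', delta=(10-5)*5^2 mod 127 = 125, hash=32+125 mod 127 = 30 <-- target
Option D: s[1]='e'->'c', delta=(3-5)*5^2 mod 127 = 77, hash=32+77 mod 127 = 109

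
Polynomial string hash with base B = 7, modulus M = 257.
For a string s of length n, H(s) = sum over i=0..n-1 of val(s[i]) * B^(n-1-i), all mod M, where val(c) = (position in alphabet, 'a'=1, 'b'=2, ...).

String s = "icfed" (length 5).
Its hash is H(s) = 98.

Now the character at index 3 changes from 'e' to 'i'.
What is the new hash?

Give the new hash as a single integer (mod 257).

Answer: 126

Derivation:
val('e') = 5, val('i') = 9
Position k = 3, exponent = n-1-k = 1
B^1 mod M = 7^1 mod 257 = 7
Delta = (9 - 5) * 7 mod 257 = 28
New hash = (98 + 28) mod 257 = 126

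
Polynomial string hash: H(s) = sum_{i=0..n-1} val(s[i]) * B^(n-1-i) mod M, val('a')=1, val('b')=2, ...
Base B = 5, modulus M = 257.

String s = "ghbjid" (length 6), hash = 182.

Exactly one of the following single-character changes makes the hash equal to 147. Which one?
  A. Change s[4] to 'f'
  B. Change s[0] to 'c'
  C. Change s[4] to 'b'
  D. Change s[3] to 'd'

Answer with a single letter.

Option A: s[4]='i'->'f', delta=(6-9)*5^1 mod 257 = 242, hash=182+242 mod 257 = 167
Option B: s[0]='g'->'c', delta=(3-7)*5^5 mod 257 = 93, hash=182+93 mod 257 = 18
Option C: s[4]='i'->'b', delta=(2-9)*5^1 mod 257 = 222, hash=182+222 mod 257 = 147 <-- target
Option D: s[3]='j'->'d', delta=(4-10)*5^2 mod 257 = 107, hash=182+107 mod 257 = 32

Answer: C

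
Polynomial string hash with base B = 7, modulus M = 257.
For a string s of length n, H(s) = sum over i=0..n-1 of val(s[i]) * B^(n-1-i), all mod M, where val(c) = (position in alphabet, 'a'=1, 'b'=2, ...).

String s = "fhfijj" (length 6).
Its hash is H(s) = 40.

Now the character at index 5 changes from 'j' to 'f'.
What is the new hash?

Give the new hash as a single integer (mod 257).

Answer: 36

Derivation:
val('j') = 10, val('f') = 6
Position k = 5, exponent = n-1-k = 0
B^0 mod M = 7^0 mod 257 = 1
Delta = (6 - 10) * 1 mod 257 = 253
New hash = (40 + 253) mod 257 = 36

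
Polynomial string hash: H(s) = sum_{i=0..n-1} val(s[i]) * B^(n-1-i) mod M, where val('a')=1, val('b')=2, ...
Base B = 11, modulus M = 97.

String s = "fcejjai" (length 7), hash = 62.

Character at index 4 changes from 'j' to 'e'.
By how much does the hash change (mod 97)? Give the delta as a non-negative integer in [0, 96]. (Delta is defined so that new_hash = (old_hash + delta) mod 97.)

Delta formula: (val(new) - val(old)) * B^(n-1-k) mod M
  val('e') - val('j') = 5 - 10 = -5
  B^(n-1-k) = 11^2 mod 97 = 24
  Delta = -5 * 24 mod 97 = 74

Answer: 74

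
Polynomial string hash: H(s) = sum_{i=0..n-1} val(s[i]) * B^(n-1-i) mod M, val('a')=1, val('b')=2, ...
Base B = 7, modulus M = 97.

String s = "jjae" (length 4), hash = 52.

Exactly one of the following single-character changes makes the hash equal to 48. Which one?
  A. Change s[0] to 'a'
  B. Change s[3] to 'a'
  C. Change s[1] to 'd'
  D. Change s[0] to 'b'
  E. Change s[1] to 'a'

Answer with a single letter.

Option A: s[0]='j'->'a', delta=(1-10)*7^3 mod 97 = 17, hash=52+17 mod 97 = 69
Option B: s[3]='e'->'a', delta=(1-5)*7^0 mod 97 = 93, hash=52+93 mod 97 = 48 <-- target
Option C: s[1]='j'->'d', delta=(4-10)*7^2 mod 97 = 94, hash=52+94 mod 97 = 49
Option D: s[0]='j'->'b', delta=(2-10)*7^3 mod 97 = 69, hash=52+69 mod 97 = 24
Option E: s[1]='j'->'a', delta=(1-10)*7^2 mod 97 = 44, hash=52+44 mod 97 = 96

Answer: B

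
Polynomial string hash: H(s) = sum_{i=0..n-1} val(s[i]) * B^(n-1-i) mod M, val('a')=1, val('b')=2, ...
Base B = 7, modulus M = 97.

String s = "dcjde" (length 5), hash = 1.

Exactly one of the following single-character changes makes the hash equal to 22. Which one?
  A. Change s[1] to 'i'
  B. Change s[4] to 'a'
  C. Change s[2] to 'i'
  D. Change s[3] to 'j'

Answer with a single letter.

Answer: A

Derivation:
Option A: s[1]='c'->'i', delta=(9-3)*7^3 mod 97 = 21, hash=1+21 mod 97 = 22 <-- target
Option B: s[4]='e'->'a', delta=(1-5)*7^0 mod 97 = 93, hash=1+93 mod 97 = 94
Option C: s[2]='j'->'i', delta=(9-10)*7^2 mod 97 = 48, hash=1+48 mod 97 = 49
Option D: s[3]='d'->'j', delta=(10-4)*7^1 mod 97 = 42, hash=1+42 mod 97 = 43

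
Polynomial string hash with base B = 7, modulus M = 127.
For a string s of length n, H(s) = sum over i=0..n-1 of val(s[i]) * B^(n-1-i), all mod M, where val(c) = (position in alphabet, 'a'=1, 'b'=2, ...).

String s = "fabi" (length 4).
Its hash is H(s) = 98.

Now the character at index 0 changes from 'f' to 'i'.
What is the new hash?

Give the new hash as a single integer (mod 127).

val('f') = 6, val('i') = 9
Position k = 0, exponent = n-1-k = 3
B^3 mod M = 7^3 mod 127 = 89
Delta = (9 - 6) * 89 mod 127 = 13
New hash = (98 + 13) mod 127 = 111

Answer: 111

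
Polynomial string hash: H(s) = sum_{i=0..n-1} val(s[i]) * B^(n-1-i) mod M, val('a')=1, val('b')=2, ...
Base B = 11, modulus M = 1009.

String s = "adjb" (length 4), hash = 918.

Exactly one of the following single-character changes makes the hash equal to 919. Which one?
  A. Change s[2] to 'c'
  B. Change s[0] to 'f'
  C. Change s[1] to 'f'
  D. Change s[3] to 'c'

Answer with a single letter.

Option A: s[2]='j'->'c', delta=(3-10)*11^1 mod 1009 = 932, hash=918+932 mod 1009 = 841
Option B: s[0]='a'->'f', delta=(6-1)*11^3 mod 1009 = 601, hash=918+601 mod 1009 = 510
Option C: s[1]='d'->'f', delta=(6-4)*11^2 mod 1009 = 242, hash=918+242 mod 1009 = 151
Option D: s[3]='b'->'c', delta=(3-2)*11^0 mod 1009 = 1, hash=918+1 mod 1009 = 919 <-- target

Answer: D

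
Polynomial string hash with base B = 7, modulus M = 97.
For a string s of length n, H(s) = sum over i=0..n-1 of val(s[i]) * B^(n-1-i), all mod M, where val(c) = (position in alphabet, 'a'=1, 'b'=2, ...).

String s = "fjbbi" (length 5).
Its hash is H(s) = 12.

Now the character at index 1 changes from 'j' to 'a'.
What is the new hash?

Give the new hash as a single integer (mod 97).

val('j') = 10, val('a') = 1
Position k = 1, exponent = n-1-k = 3
B^3 mod M = 7^3 mod 97 = 52
Delta = (1 - 10) * 52 mod 97 = 17
New hash = (12 + 17) mod 97 = 29

Answer: 29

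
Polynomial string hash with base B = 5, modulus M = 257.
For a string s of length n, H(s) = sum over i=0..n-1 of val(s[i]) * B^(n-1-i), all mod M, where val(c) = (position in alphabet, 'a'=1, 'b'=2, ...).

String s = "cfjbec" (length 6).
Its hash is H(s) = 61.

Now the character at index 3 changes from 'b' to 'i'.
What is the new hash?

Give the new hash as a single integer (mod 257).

Answer: 236

Derivation:
val('b') = 2, val('i') = 9
Position k = 3, exponent = n-1-k = 2
B^2 mod M = 5^2 mod 257 = 25
Delta = (9 - 2) * 25 mod 257 = 175
New hash = (61 + 175) mod 257 = 236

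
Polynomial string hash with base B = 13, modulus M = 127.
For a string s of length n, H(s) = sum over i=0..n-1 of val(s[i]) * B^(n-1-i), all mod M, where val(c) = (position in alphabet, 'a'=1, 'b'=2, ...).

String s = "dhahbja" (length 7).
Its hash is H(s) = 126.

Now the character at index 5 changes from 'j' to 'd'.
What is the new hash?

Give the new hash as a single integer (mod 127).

Answer: 48

Derivation:
val('j') = 10, val('d') = 4
Position k = 5, exponent = n-1-k = 1
B^1 mod M = 13^1 mod 127 = 13
Delta = (4 - 10) * 13 mod 127 = 49
New hash = (126 + 49) mod 127 = 48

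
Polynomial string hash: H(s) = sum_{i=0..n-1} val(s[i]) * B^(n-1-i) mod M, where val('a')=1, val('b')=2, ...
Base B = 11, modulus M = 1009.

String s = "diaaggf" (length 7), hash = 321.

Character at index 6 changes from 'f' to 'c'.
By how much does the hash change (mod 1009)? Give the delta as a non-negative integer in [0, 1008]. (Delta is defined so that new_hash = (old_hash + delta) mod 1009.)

Delta formula: (val(new) - val(old)) * B^(n-1-k) mod M
  val('c') - val('f') = 3 - 6 = -3
  B^(n-1-k) = 11^0 mod 1009 = 1
  Delta = -3 * 1 mod 1009 = 1006

Answer: 1006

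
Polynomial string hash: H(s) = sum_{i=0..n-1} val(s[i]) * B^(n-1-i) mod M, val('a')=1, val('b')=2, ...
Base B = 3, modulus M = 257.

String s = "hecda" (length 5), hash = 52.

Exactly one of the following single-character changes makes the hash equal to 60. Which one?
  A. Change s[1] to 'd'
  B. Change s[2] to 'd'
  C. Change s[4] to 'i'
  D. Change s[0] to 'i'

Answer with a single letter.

Answer: C

Derivation:
Option A: s[1]='e'->'d', delta=(4-5)*3^3 mod 257 = 230, hash=52+230 mod 257 = 25
Option B: s[2]='c'->'d', delta=(4-3)*3^2 mod 257 = 9, hash=52+9 mod 257 = 61
Option C: s[4]='a'->'i', delta=(9-1)*3^0 mod 257 = 8, hash=52+8 mod 257 = 60 <-- target
Option D: s[0]='h'->'i', delta=(9-8)*3^4 mod 257 = 81, hash=52+81 mod 257 = 133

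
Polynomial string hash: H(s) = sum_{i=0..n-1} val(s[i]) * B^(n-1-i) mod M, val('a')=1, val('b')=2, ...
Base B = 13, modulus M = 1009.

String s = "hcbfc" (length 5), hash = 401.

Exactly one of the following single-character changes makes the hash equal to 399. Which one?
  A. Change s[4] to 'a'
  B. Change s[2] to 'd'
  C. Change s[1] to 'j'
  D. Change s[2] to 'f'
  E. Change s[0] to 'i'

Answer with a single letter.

Option A: s[4]='c'->'a', delta=(1-3)*13^0 mod 1009 = 1007, hash=401+1007 mod 1009 = 399 <-- target
Option B: s[2]='b'->'d', delta=(4-2)*13^2 mod 1009 = 338, hash=401+338 mod 1009 = 739
Option C: s[1]='c'->'j', delta=(10-3)*13^3 mod 1009 = 244, hash=401+244 mod 1009 = 645
Option D: s[2]='b'->'f', delta=(6-2)*13^2 mod 1009 = 676, hash=401+676 mod 1009 = 68
Option E: s[0]='h'->'i', delta=(9-8)*13^4 mod 1009 = 309, hash=401+309 mod 1009 = 710

Answer: A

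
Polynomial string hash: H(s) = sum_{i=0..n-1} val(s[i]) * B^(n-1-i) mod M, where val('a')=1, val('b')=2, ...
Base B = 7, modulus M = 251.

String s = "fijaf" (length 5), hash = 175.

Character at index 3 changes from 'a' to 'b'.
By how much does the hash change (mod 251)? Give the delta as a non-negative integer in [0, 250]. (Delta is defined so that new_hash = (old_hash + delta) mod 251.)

Answer: 7

Derivation:
Delta formula: (val(new) - val(old)) * B^(n-1-k) mod M
  val('b') - val('a') = 2 - 1 = 1
  B^(n-1-k) = 7^1 mod 251 = 7
  Delta = 1 * 7 mod 251 = 7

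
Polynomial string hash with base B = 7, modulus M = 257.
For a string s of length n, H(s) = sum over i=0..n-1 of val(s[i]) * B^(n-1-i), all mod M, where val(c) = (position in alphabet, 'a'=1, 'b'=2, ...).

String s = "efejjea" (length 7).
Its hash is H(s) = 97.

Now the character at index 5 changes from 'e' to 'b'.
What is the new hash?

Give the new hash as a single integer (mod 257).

Answer: 76

Derivation:
val('e') = 5, val('b') = 2
Position k = 5, exponent = n-1-k = 1
B^1 mod M = 7^1 mod 257 = 7
Delta = (2 - 5) * 7 mod 257 = 236
New hash = (97 + 236) mod 257 = 76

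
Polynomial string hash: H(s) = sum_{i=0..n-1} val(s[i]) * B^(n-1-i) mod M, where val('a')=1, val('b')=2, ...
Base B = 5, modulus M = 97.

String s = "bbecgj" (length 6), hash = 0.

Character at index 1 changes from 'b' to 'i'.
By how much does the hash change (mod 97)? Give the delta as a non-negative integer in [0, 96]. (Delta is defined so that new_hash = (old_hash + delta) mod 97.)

Answer: 10

Derivation:
Delta formula: (val(new) - val(old)) * B^(n-1-k) mod M
  val('i') - val('b') = 9 - 2 = 7
  B^(n-1-k) = 5^4 mod 97 = 43
  Delta = 7 * 43 mod 97 = 10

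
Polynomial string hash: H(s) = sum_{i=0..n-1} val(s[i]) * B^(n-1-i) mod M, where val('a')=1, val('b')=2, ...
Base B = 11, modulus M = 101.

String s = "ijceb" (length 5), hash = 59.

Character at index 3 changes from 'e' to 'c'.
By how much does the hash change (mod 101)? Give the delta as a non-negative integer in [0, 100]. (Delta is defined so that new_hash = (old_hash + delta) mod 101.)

Delta formula: (val(new) - val(old)) * B^(n-1-k) mod M
  val('c') - val('e') = 3 - 5 = -2
  B^(n-1-k) = 11^1 mod 101 = 11
  Delta = -2 * 11 mod 101 = 79

Answer: 79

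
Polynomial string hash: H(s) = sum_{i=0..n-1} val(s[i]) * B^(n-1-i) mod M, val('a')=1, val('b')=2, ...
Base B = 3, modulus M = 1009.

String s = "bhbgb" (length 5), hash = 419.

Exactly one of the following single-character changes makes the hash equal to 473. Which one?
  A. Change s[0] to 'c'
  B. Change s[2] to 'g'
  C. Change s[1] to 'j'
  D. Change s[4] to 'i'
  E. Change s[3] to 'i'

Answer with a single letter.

Option A: s[0]='b'->'c', delta=(3-2)*3^4 mod 1009 = 81, hash=419+81 mod 1009 = 500
Option B: s[2]='b'->'g', delta=(7-2)*3^2 mod 1009 = 45, hash=419+45 mod 1009 = 464
Option C: s[1]='h'->'j', delta=(10-8)*3^3 mod 1009 = 54, hash=419+54 mod 1009 = 473 <-- target
Option D: s[4]='b'->'i', delta=(9-2)*3^0 mod 1009 = 7, hash=419+7 mod 1009 = 426
Option E: s[3]='g'->'i', delta=(9-7)*3^1 mod 1009 = 6, hash=419+6 mod 1009 = 425

Answer: C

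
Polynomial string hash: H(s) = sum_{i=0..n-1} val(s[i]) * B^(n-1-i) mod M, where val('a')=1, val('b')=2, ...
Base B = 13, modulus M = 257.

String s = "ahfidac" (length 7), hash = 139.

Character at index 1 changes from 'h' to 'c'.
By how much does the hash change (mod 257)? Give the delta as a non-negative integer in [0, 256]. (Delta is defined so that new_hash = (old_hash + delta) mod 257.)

Delta formula: (val(new) - val(old)) * B^(n-1-k) mod M
  val('c') - val('h') = 3 - 8 = -5
  B^(n-1-k) = 13^5 mod 257 = 185
  Delta = -5 * 185 mod 257 = 103

Answer: 103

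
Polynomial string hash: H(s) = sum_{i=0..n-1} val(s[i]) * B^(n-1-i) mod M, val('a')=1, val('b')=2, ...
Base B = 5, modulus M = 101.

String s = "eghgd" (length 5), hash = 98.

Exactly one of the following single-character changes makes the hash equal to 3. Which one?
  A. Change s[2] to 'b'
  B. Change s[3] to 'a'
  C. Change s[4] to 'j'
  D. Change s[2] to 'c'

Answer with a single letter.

Answer: C

Derivation:
Option A: s[2]='h'->'b', delta=(2-8)*5^2 mod 101 = 52, hash=98+52 mod 101 = 49
Option B: s[3]='g'->'a', delta=(1-7)*5^1 mod 101 = 71, hash=98+71 mod 101 = 68
Option C: s[4]='d'->'j', delta=(10-4)*5^0 mod 101 = 6, hash=98+6 mod 101 = 3 <-- target
Option D: s[2]='h'->'c', delta=(3-8)*5^2 mod 101 = 77, hash=98+77 mod 101 = 74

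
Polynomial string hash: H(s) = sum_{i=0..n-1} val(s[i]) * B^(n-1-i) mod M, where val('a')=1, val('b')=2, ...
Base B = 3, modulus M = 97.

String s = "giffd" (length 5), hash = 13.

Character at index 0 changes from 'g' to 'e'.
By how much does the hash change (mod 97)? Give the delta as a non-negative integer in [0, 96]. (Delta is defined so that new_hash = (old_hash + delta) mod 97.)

Delta formula: (val(new) - val(old)) * B^(n-1-k) mod M
  val('e') - val('g') = 5 - 7 = -2
  B^(n-1-k) = 3^4 mod 97 = 81
  Delta = -2 * 81 mod 97 = 32

Answer: 32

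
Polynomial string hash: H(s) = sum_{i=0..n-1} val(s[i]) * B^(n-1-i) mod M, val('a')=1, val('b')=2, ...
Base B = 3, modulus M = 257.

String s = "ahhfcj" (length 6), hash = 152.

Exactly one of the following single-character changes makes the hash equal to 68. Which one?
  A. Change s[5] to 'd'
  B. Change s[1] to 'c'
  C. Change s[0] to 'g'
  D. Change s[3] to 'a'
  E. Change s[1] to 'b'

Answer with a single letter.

Option A: s[5]='j'->'d', delta=(4-10)*3^0 mod 257 = 251, hash=152+251 mod 257 = 146
Option B: s[1]='h'->'c', delta=(3-8)*3^4 mod 257 = 109, hash=152+109 mod 257 = 4
Option C: s[0]='a'->'g', delta=(7-1)*3^5 mod 257 = 173, hash=152+173 mod 257 = 68 <-- target
Option D: s[3]='f'->'a', delta=(1-6)*3^2 mod 257 = 212, hash=152+212 mod 257 = 107
Option E: s[1]='h'->'b', delta=(2-8)*3^4 mod 257 = 28, hash=152+28 mod 257 = 180

Answer: C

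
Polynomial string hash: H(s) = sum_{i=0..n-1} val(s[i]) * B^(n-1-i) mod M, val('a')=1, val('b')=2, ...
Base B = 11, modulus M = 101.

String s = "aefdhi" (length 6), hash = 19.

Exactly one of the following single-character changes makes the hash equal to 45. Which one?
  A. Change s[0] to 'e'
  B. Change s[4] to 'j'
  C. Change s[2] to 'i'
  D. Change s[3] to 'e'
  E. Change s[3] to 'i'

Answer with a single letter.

Answer: A

Derivation:
Option A: s[0]='a'->'e', delta=(5-1)*11^5 mod 101 = 26, hash=19+26 mod 101 = 45 <-- target
Option B: s[4]='h'->'j', delta=(10-8)*11^1 mod 101 = 22, hash=19+22 mod 101 = 41
Option C: s[2]='f'->'i', delta=(9-6)*11^3 mod 101 = 54, hash=19+54 mod 101 = 73
Option D: s[3]='d'->'e', delta=(5-4)*11^2 mod 101 = 20, hash=19+20 mod 101 = 39
Option E: s[3]='d'->'i', delta=(9-4)*11^2 mod 101 = 100, hash=19+100 mod 101 = 18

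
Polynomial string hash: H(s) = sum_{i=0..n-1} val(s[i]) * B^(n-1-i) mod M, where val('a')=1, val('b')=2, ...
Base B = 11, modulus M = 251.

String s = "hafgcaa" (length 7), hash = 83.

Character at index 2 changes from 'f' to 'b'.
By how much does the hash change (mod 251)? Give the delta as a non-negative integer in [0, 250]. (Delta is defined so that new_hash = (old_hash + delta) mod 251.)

Answer: 170

Derivation:
Delta formula: (val(new) - val(old)) * B^(n-1-k) mod M
  val('b') - val('f') = 2 - 6 = -4
  B^(n-1-k) = 11^4 mod 251 = 83
  Delta = -4 * 83 mod 251 = 170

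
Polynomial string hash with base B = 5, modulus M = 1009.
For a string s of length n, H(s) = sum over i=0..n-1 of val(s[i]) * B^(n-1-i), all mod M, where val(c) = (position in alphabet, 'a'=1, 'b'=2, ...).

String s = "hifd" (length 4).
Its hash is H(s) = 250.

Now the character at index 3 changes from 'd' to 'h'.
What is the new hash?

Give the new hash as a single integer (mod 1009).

Answer: 254

Derivation:
val('d') = 4, val('h') = 8
Position k = 3, exponent = n-1-k = 0
B^0 mod M = 5^0 mod 1009 = 1
Delta = (8 - 4) * 1 mod 1009 = 4
New hash = (250 + 4) mod 1009 = 254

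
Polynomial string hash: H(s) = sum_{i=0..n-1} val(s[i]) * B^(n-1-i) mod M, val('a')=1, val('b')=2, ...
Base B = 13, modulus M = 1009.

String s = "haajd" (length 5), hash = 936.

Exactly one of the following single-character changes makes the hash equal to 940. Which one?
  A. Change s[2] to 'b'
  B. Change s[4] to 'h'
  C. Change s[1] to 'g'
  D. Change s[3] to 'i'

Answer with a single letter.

Option A: s[2]='a'->'b', delta=(2-1)*13^2 mod 1009 = 169, hash=936+169 mod 1009 = 96
Option B: s[4]='d'->'h', delta=(8-4)*13^0 mod 1009 = 4, hash=936+4 mod 1009 = 940 <-- target
Option C: s[1]='a'->'g', delta=(7-1)*13^3 mod 1009 = 65, hash=936+65 mod 1009 = 1001
Option D: s[3]='j'->'i', delta=(9-10)*13^1 mod 1009 = 996, hash=936+996 mod 1009 = 923

Answer: B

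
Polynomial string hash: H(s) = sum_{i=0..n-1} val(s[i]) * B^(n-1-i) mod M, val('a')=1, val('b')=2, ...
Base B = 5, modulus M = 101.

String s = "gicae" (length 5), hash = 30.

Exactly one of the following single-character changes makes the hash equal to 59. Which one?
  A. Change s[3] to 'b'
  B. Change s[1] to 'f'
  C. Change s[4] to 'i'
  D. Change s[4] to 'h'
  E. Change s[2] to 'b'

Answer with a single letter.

Answer: B

Derivation:
Option A: s[3]='a'->'b', delta=(2-1)*5^1 mod 101 = 5, hash=30+5 mod 101 = 35
Option B: s[1]='i'->'f', delta=(6-9)*5^3 mod 101 = 29, hash=30+29 mod 101 = 59 <-- target
Option C: s[4]='e'->'i', delta=(9-5)*5^0 mod 101 = 4, hash=30+4 mod 101 = 34
Option D: s[4]='e'->'h', delta=(8-5)*5^0 mod 101 = 3, hash=30+3 mod 101 = 33
Option E: s[2]='c'->'b', delta=(2-3)*5^2 mod 101 = 76, hash=30+76 mod 101 = 5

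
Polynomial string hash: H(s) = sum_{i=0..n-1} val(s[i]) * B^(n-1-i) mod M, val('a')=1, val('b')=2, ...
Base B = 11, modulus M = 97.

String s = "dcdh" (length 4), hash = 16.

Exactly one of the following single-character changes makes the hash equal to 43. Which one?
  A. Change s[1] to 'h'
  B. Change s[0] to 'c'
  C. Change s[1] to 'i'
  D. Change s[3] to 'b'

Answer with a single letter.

Option A: s[1]='c'->'h', delta=(8-3)*11^2 mod 97 = 23, hash=16+23 mod 97 = 39
Option B: s[0]='d'->'c', delta=(3-4)*11^3 mod 97 = 27, hash=16+27 mod 97 = 43 <-- target
Option C: s[1]='c'->'i', delta=(9-3)*11^2 mod 97 = 47, hash=16+47 mod 97 = 63
Option D: s[3]='h'->'b', delta=(2-8)*11^0 mod 97 = 91, hash=16+91 mod 97 = 10

Answer: B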